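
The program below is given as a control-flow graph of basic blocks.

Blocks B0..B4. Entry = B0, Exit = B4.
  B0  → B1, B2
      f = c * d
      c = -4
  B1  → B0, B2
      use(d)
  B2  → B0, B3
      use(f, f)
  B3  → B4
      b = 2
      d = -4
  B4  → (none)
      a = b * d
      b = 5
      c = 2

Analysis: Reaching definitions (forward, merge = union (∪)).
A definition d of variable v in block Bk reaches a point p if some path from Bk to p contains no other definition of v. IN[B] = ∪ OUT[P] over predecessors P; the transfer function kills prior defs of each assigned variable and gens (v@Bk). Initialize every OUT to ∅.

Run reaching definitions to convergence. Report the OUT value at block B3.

Answer: {b@B3, c@B0, d@B3, f@B0}

Derivation:
Per-block solution:
  B0:   IN={c@B0, f@B0}   OUT={c@B0, f@B0}
  B1:   IN={c@B0, f@B0}   OUT={c@B0, f@B0}
  B2:   IN={c@B0, f@B0}   OUT={c@B0, f@B0}
  B3:   IN={c@B0, f@B0}   OUT={b@B3, c@B0, d@B3, f@B0}
  B4:   IN={b@B3, c@B0, d@B3, f@B0}   OUT={a@B4, b@B4, c@B4, d@B3, f@B0}

Merge at B3: IN[B3] = OUT[B2] = {c@B0, f@B0}
Applying B3's transfer function to that IN value gives OUT[B3] (row B3 above).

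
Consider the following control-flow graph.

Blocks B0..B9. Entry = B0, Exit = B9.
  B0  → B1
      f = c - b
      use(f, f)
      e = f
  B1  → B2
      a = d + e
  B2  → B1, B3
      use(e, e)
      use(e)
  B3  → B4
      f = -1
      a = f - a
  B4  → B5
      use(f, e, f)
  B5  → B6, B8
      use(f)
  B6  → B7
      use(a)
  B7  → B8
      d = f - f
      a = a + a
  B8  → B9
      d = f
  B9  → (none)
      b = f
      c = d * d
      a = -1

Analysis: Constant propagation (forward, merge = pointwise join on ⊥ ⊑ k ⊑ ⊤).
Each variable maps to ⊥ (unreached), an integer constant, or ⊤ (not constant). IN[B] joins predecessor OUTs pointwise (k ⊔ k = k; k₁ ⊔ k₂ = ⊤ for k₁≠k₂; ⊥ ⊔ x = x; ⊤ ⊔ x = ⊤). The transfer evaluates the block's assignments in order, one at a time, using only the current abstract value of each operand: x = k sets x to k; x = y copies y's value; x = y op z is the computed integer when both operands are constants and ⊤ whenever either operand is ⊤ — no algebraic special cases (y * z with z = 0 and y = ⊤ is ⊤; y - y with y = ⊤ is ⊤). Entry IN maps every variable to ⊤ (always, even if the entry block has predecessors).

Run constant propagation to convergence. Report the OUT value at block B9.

Answer: {a: -1, b: -1, c: 1, d: -1, e: ⊤, f: -1}

Trace:
Per-block solution:
  B0:  IN=(all ⊤)  OUT=(all ⊤)
  B1:  IN=(all ⊤)  OUT=(all ⊤)
  B2:  IN=(all ⊤)  OUT=(all ⊤)
  B3:  IN=(all ⊤)  OUT={f:-1; rest ⊤}
  B4:  IN={f:-1; rest ⊤}  OUT={f:-1; rest ⊤}
  B5:  IN={f:-1; rest ⊤}  OUT={f:-1; rest ⊤}
  B6:  IN={f:-1; rest ⊤}  OUT={f:-1; rest ⊤}
  B7:  IN={f:-1; rest ⊤}  OUT={d:0, f:-1; rest ⊤}
  B8:  IN={f:-1; rest ⊤}  OUT={d:-1, f:-1; rest ⊤}
  B9:  IN={d:-1, f:-1; rest ⊤}  OUT={a:-1, b:-1, c:1, d:-1, f:-1; rest ⊤}

Merge at B9: IN[B9] = OUT[B8] = {a: ⊤, b: ⊤, c: ⊤, d: -1, e: ⊤, f: -1}
Applying B9's transfer function to that IN value gives OUT[B9] (row B9 above).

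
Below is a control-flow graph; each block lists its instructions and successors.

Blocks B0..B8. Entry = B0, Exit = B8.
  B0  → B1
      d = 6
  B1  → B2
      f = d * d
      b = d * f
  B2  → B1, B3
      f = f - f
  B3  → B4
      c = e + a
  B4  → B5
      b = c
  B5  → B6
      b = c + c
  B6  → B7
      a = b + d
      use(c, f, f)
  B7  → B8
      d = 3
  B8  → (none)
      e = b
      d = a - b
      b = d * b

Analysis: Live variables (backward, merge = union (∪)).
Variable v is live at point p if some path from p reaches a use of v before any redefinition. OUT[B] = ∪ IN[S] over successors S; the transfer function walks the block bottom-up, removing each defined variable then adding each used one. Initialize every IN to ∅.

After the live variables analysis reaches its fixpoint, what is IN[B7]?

Answer: {a, b}

Trace:
Converged values:
  B0:  IN={a, e}  OUT={a, d, e}
  B1:  IN={a, d, e}  OUT={a, d, e, f}
  B2:  IN={a, d, e, f}  OUT={a, d, e, f}
  B3:  IN={a, d, e, f}  OUT={c, d, f}
  B4:  IN={c, d, f}  OUT={c, d, f}
  B5:  IN={c, d, f}  OUT={b, c, d, f}
  B6:  IN={b, c, d, f}  OUT={a, b}
  B7:  IN={a, b}  OUT={a, b}
  B8:  IN={a, b}  OUT={}

Merge at B7: OUT[B7] = IN[B8] = {a, b}
Applying B7's transfer function to that OUT value gives IN[B7] (row B7 above).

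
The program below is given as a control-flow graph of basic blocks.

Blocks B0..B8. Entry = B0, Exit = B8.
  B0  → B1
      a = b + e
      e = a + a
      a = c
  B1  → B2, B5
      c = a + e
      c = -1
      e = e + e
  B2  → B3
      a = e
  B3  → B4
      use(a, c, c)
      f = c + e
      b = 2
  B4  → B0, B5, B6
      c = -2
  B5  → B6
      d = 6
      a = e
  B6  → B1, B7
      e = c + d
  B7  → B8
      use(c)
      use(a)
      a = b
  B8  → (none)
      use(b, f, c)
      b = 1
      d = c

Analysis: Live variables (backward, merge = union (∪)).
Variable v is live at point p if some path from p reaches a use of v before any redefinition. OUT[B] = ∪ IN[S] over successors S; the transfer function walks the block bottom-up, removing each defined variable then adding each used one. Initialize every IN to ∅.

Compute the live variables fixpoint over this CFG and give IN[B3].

Answer: {a, c, d, e}

Derivation:
Fixpoint table:
  B0: | IN={b, c, d, e, f} | OUT={a, b, d, e, f}
  B1: | IN={a, b, d, e, f} | OUT={b, c, d, e, f}
  B2: | IN={c, d, e} | OUT={a, c, d, e}
  B3: | IN={a, c, d, e} | OUT={a, b, d, e, f}
  B4: | IN={a, b, d, e, f} | OUT={a, b, c, d, e, f}
  B5: | IN={b, c, e, f} | OUT={a, b, c, d, f}
  B6: | IN={a, b, c, d, f} | OUT={a, b, c, d, e, f}
  B7: | IN={a, b, c, f} | OUT={b, c, f}
  B8: | IN={b, c, f} | OUT={}

Merge at B3: OUT[B3] = IN[B4] = {a, b, d, e, f}
Applying B3's transfer function to that OUT value gives IN[B3] (row B3 above).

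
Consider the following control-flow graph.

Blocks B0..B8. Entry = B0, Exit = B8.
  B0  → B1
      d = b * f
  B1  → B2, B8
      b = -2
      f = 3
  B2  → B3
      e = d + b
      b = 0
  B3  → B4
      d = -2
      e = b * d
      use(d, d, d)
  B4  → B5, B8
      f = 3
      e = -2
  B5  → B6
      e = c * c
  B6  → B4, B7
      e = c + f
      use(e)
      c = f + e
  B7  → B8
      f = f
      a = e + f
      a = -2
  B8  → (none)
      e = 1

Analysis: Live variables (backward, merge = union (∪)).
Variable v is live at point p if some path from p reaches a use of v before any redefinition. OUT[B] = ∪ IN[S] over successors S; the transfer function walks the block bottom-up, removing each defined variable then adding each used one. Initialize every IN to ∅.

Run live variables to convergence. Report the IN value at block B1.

Per-block solution:
  B0:   IN={b, c, f}   OUT={c, d}
  B1:   IN={c, d}   OUT={b, c, d}
  B2:   IN={b, c, d}   OUT={b, c}
  B3:   IN={b, c}   OUT={c}
  B4:   IN={c}   OUT={c, f}
  B5:   IN={c, f}   OUT={c, f}
  B6:   IN={c, f}   OUT={c, e, f}
  B7:   IN={e, f}   OUT={}
  B8:   IN={}   OUT={}

Merge at B1: OUT[B1] = IN[B2] ⊔ IN[B8] = {b, c, d}
Applying B1's transfer function to that OUT value gives IN[B1] (row B1 above).

Answer: {c, d}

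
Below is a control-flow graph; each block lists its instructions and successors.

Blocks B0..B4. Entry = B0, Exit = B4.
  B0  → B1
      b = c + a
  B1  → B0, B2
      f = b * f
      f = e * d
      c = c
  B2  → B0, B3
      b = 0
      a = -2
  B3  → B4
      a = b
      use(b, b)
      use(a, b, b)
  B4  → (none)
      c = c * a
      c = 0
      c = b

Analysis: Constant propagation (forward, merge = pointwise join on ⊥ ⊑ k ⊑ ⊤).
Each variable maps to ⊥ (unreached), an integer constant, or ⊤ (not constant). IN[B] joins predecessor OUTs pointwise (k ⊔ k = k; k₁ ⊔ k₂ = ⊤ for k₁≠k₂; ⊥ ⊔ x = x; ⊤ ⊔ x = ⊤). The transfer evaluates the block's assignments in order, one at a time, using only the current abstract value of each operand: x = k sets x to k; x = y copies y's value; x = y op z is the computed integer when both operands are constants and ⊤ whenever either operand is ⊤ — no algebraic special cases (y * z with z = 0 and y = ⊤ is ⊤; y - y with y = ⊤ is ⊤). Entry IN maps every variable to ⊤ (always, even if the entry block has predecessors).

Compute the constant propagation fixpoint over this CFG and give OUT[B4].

Answer: {a: 0, b: 0, c: 0, d: ⊤, e: ⊤, f: ⊤}

Derivation:
Per-block solution:
  B0:   IN=(all ⊤)   OUT=(all ⊤)
  B1:   IN=(all ⊤)   OUT=(all ⊤)
  B2:   IN=(all ⊤)   OUT={a:-2, b:0; rest ⊤}
  B3:   IN={a:-2, b:0; rest ⊤}   OUT={a:0, b:0; rest ⊤}
  B4:   IN={a:0, b:0; rest ⊤}   OUT={a:0, b:0, c:0; rest ⊤}

Merge at B4: IN[B4] = OUT[B3] = {a: 0, b: 0, c: ⊤, d: ⊤, e: ⊤, f: ⊤}
Applying B4's transfer function to that IN value gives OUT[B4] (row B4 above).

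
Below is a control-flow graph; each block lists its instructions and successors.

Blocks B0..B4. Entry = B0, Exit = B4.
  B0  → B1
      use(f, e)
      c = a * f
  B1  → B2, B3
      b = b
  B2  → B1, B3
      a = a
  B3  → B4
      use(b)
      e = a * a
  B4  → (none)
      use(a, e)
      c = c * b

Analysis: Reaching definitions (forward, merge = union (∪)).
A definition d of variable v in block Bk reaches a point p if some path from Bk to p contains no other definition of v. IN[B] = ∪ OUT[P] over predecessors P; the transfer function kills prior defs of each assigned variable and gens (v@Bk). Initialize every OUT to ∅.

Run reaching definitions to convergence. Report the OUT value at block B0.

Answer: {c@B0}

Trace:
Converged values:
  B0: | IN={} | OUT={c@B0}
  B1: | IN={a@B2, b@B1, c@B0} | OUT={a@B2, b@B1, c@B0}
  B2: | IN={a@B2, b@B1, c@B0} | OUT={a@B2, b@B1, c@B0}
  B3: | IN={a@B2, b@B1, c@B0} | OUT={a@B2, b@B1, c@B0, e@B3}
  B4: | IN={a@B2, b@B1, c@B0, e@B3} | OUT={a@B2, b@B1, c@B4, e@B3}

B0 is the boundary node: IN[B0] = {}
Applying B0's transfer function to that IN value gives OUT[B0] (row B0 above).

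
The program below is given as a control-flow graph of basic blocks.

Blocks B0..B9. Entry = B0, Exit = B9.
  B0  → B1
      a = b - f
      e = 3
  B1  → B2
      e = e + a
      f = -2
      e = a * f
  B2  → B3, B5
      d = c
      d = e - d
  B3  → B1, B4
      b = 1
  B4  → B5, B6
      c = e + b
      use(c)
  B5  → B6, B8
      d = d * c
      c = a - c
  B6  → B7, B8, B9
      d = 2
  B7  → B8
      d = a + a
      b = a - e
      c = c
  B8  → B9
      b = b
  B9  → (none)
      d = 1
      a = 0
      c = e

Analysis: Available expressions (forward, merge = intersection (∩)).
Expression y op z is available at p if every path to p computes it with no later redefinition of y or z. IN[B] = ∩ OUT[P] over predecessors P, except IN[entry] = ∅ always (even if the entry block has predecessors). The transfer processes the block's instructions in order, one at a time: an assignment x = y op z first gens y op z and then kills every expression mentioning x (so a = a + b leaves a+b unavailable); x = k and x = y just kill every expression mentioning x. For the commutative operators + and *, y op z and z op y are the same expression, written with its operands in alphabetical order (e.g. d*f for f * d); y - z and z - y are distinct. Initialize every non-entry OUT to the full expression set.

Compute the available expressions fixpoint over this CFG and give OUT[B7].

Converged values:
  B0: | IN={} | OUT={b-f}
  B1: | IN={} | OUT={a*f}
  B2: | IN={a*f} | OUT={a*f}
  B3: | IN={a*f} | OUT={a*f}
  B4: | IN={a*f} | OUT={a*f, b+e}
  B5: | IN={a*f} | OUT={a*f}
  B6: | IN={a*f} | OUT={a*f}
  B7: | IN={a*f} | OUT={a*f, a+a, a-e}
  B8: | IN={a*f} | OUT={a*f}
  B9: | IN={a*f} | OUT={}

Merge at B7: IN[B7] = OUT[B6] = {a*f}
Applying B7's transfer function to that IN value gives OUT[B7] (row B7 above).

Answer: {a*f, a+a, a-e}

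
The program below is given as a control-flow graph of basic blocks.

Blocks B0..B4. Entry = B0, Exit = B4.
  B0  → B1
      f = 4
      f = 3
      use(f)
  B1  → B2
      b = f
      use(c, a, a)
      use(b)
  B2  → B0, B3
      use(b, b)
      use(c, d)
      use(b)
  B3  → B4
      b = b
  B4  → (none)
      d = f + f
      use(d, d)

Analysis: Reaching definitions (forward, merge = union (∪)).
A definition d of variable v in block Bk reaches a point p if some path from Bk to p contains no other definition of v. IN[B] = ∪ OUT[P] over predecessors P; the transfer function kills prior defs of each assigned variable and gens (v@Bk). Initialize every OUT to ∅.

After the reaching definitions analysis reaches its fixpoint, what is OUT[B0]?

Answer: {b@B1, f@B0}

Trace:
Converged values:
  B0:   IN={b@B1, f@B0}   OUT={b@B1, f@B0}
  B1:   IN={b@B1, f@B0}   OUT={b@B1, f@B0}
  B2:   IN={b@B1, f@B0}   OUT={b@B1, f@B0}
  B3:   IN={b@B1, f@B0}   OUT={b@B3, f@B0}
  B4:   IN={b@B3, f@B0}   OUT={b@B3, d@B4, f@B0}

Merge at B0 (entry node, so the boundary value {} is joined with the incoming edge(s)): IN[B0] = {} ⊔ OUT[B2] = {b@B1, f@B0}
Applying B0's transfer function to that IN value gives OUT[B0] (row B0 above).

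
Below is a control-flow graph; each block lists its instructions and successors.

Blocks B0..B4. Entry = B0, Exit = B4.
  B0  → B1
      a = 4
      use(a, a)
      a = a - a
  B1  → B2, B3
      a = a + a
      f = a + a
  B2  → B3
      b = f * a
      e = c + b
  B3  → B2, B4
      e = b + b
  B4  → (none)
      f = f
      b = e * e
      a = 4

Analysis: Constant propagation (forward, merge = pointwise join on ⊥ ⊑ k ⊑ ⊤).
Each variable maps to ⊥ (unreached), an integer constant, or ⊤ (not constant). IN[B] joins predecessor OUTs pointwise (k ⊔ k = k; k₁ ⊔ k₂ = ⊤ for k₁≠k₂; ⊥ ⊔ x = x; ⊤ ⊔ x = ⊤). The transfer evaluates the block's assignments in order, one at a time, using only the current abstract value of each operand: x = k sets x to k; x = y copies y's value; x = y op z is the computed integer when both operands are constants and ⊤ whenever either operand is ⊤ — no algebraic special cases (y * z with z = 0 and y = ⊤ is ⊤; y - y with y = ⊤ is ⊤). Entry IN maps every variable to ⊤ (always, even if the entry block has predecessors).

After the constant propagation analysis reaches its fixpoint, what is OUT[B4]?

Answer: {a: 4, b: ⊤, c: ⊤, d: ⊤, e: ⊤, f: 0}

Working:
Per-block solution:
  B0: | IN=(all ⊤) | OUT={a:0; rest ⊤}
  B1: | IN={a:0; rest ⊤} | OUT={a:0, f:0; rest ⊤}
  B2: | IN={a:0, f:0; rest ⊤} | OUT={a:0, b:0, f:0; rest ⊤}
  B3: | IN={a:0, f:0; rest ⊤} | OUT={a:0, f:0; rest ⊤}
  B4: | IN={a:0, f:0; rest ⊤} | OUT={a:4, f:0; rest ⊤}

Merge at B4: IN[B4] = OUT[B3] = {a: 0, b: ⊤, c: ⊤, d: ⊤, e: ⊤, f: 0}
Applying B4's transfer function to that IN value gives OUT[B4] (row B4 above).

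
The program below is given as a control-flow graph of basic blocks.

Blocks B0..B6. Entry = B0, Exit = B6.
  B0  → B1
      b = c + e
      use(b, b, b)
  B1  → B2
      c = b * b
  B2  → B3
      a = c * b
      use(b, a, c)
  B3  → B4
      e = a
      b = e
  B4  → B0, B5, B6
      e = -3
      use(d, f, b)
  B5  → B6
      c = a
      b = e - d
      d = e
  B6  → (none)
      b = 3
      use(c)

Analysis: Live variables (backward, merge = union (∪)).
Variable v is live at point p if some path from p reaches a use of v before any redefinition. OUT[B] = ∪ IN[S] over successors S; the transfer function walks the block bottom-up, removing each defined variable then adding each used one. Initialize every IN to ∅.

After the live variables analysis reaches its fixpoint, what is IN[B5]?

Answer: {a, d, e}

Derivation:
Fixpoint table:
  B0: | IN={c, d, e, f} | OUT={b, d, f}
  B1: | IN={b, d, f} | OUT={b, c, d, f}
  B2: | IN={b, c, d, f} | OUT={a, c, d, f}
  B3: | IN={a, c, d, f} | OUT={a, b, c, d, f}
  B4: | IN={a, b, c, d, f} | OUT={a, c, d, e, f}
  B5: | IN={a, d, e} | OUT={c}
  B6: | IN={c} | OUT={}

Merge at B5: OUT[B5] = IN[B6] = {c}
Applying B5's transfer function to that OUT value gives IN[B5] (row B5 above).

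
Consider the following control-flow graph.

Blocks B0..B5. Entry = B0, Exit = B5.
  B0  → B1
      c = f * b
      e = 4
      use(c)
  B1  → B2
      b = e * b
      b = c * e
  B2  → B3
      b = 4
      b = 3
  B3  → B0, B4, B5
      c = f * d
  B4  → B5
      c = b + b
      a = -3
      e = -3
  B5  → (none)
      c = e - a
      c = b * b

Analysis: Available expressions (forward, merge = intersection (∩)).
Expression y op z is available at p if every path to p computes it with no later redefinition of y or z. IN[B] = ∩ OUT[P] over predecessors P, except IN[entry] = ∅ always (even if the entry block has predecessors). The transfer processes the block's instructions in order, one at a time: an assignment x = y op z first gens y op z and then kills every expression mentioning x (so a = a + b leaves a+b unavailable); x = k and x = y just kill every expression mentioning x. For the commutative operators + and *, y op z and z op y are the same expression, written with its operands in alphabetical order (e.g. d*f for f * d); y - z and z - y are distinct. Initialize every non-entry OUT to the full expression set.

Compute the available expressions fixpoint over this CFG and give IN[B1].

Answer: {b*f}

Trace:
Per-block solution:
  B0: | IN={} | OUT={b*f}
  B1: | IN={b*f} | OUT={c*e}
  B2: | IN={c*e} | OUT={c*e}
  B3: | IN={c*e} | OUT={d*f}
  B4: | IN={d*f} | OUT={b+b, d*f}
  B5: | IN={d*f} | OUT={b*b, d*f, e-a}

Merge at B1: IN[B1] = OUT[B0] = {b*f}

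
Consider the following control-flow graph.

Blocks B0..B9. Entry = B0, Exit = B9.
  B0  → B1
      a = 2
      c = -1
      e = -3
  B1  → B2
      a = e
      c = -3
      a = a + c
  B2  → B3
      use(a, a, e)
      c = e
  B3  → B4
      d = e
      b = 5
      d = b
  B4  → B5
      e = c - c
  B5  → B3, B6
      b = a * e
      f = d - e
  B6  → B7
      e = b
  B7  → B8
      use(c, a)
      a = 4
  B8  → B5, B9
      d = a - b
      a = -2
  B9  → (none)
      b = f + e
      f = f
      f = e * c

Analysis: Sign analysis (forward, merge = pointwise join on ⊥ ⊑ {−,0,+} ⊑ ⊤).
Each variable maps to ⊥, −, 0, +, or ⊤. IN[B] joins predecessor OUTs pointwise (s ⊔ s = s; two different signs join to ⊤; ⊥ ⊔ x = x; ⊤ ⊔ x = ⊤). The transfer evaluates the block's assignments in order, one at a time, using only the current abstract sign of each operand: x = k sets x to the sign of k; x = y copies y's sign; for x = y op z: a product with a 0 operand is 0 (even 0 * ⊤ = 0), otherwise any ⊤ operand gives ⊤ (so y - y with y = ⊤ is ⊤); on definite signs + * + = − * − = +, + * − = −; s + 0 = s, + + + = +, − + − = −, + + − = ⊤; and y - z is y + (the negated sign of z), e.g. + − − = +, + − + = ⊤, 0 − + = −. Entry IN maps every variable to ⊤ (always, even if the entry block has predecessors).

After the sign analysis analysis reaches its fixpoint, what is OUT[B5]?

Per-block solution:
  B0:  IN=(all ⊤)  OUT={a:+, c:-, e:-; rest ⊤}
  B1:  IN={a:+, c:-, e:-; rest ⊤}  OUT={a:-, c:-, e:-; rest ⊤}
  B2:  IN={a:-, c:-, e:-; rest ⊤}  OUT={a:-, c:-, e:-; rest ⊤}
  B3:  IN={a:-, c:-; rest ⊤}  OUT={a:-, b:+, c:-, d:+; rest ⊤}
  B4:  IN={a:-, b:+, c:-, d:+; rest ⊤}  OUT={a:-, b:+, c:-, d:+; rest ⊤}
  B5:  IN={a:-, c:-; rest ⊤}  OUT={a:-, c:-; rest ⊤}
  B6:  IN={a:-, c:-; rest ⊤}  OUT={a:-, c:-; rest ⊤}
  B7:  IN={a:-, c:-; rest ⊤}  OUT={a:+, c:-; rest ⊤}
  B8:  IN={a:+, c:-; rest ⊤}  OUT={a:-, c:-; rest ⊤}
  B9:  IN={a:-, c:-; rest ⊤}  OUT={a:-, c:-; rest ⊤}

Merge at B5: IN[B5] = OUT[B4] ⊔ OUT[B8] = {a: -, b: ⊤, c: -, d: ⊤, e: ⊤, f: ⊤}
Applying B5's transfer function to that IN value gives OUT[B5] (row B5 above).

Answer: {a: -, b: ⊤, c: -, d: ⊤, e: ⊤, f: ⊤}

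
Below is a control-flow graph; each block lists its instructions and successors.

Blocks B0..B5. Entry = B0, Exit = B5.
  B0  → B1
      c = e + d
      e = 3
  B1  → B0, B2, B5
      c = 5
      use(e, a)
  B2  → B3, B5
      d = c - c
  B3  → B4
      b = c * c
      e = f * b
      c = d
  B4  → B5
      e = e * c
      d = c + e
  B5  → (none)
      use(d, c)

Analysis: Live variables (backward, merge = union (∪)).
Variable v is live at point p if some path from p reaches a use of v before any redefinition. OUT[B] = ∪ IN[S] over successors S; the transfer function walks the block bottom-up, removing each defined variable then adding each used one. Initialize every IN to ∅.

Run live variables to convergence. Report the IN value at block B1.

Converged values:
  B0:   IN={a, d, e, f}   OUT={a, d, e, f}
  B1:   IN={a, d, e, f}   OUT={a, c, d, e, f}
  B2:   IN={c, f}   OUT={c, d, f}
  B3:   IN={c, d, f}   OUT={c, e}
  B4:   IN={c, e}   OUT={c, d}
  B5:   IN={c, d}   OUT={}

Merge at B1: OUT[B1] = IN[B0] ⊔ IN[B2] ⊔ IN[B5] = {a, c, d, e, f}
Applying B1's transfer function to that OUT value gives IN[B1] (row B1 above).

Answer: {a, d, e, f}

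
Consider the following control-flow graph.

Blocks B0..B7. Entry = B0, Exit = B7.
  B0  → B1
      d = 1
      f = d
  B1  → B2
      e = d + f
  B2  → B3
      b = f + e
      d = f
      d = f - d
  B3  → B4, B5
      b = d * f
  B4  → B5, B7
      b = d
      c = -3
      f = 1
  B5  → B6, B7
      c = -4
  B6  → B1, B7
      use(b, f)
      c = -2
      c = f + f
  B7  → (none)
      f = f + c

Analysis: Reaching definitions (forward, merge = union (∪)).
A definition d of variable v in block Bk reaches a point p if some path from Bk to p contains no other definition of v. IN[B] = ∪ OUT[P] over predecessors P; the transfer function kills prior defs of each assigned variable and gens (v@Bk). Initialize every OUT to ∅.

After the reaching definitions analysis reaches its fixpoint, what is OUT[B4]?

Per-block solution:
  B0: | IN={} | OUT={d@B0, f@B0}
  B1: | IN={b@B3, b@B4, c@B6, d@B0, d@B2, e@B1, f@B0, f@B4} | OUT={b@B3, b@B4, c@B6, d@B0, d@B2, e@B1, f@B0, f@B4}
  B2: | IN={b@B3, b@B4, c@B6, d@B0, d@B2, e@B1, f@B0, f@B4} | OUT={b@B2, c@B6, d@B2, e@B1, f@B0, f@B4}
  B3: | IN={b@B2, c@B6, d@B2, e@B1, f@B0, f@B4} | OUT={b@B3, c@B6, d@B2, e@B1, f@B0, f@B4}
  B4: | IN={b@B3, c@B6, d@B2, e@B1, f@B0, f@B4} | OUT={b@B4, c@B4, d@B2, e@B1, f@B4}
  B5: | IN={b@B3, b@B4, c@B4, c@B6, d@B2, e@B1, f@B0, f@B4} | OUT={b@B3, b@B4, c@B5, d@B2, e@B1, f@B0, f@B4}
  B6: | IN={b@B3, b@B4, c@B5, d@B2, e@B1, f@B0, f@B4} | OUT={b@B3, b@B4, c@B6, d@B2, e@B1, f@B0, f@B4}
  B7: | IN={b@B3, b@B4, c@B4, c@B5, c@B6, d@B2, e@B1, f@B0, f@B4} | OUT={b@B3, b@B4, c@B4, c@B5, c@B6, d@B2, e@B1, f@B7}

Merge at B4: IN[B4] = OUT[B3] = {b@B3, c@B6, d@B2, e@B1, f@B0, f@B4}
Applying B4's transfer function to that IN value gives OUT[B4] (row B4 above).

Answer: {b@B4, c@B4, d@B2, e@B1, f@B4}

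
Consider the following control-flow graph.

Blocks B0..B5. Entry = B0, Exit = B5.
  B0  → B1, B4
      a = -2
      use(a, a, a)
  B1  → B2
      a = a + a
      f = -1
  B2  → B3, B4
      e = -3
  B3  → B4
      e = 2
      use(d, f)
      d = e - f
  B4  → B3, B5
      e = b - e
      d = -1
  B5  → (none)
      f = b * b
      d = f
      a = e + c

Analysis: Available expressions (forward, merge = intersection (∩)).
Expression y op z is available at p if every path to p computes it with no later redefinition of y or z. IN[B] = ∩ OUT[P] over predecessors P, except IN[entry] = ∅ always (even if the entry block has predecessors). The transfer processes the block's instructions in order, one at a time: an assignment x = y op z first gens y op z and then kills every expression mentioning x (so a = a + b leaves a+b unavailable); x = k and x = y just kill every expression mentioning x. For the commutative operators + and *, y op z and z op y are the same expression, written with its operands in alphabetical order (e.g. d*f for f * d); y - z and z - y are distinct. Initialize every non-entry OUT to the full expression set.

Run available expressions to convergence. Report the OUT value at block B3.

Answer: {e-f}

Derivation:
Per-block solution:
  B0: | IN={} | OUT={}
  B1: | IN={} | OUT={}
  B2: | IN={} | OUT={}
  B3: | IN={} | OUT={e-f}
  B4: | IN={} | OUT={}
  B5: | IN={} | OUT={b*b, c+e}

Merge at B3: IN[B3] = OUT[B2] ∩ OUT[B4] = {}
Applying B3's transfer function to that IN value gives OUT[B3] (row B3 above).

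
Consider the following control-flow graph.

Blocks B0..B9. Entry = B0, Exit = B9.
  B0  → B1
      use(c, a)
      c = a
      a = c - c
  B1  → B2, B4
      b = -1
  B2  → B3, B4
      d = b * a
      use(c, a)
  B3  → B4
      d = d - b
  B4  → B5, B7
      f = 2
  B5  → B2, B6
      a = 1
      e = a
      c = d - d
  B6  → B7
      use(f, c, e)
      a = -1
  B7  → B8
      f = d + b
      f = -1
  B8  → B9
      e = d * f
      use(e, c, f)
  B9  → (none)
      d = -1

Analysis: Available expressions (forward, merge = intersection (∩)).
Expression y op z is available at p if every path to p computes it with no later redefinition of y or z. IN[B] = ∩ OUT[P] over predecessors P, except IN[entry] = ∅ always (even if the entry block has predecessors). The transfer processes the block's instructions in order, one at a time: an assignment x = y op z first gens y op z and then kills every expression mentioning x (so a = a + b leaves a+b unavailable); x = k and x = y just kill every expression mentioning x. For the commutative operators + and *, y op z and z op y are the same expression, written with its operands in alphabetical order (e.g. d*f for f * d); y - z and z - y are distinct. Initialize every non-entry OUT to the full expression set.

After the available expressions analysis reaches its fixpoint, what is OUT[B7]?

Converged values:
  B0:   IN={}   OUT={c-c}
  B1:   IN={c-c}   OUT={c-c}
  B2:   IN={}   OUT={a*b}
  B3:   IN={a*b}   OUT={a*b}
  B4:   IN={}   OUT={}
  B5:   IN={}   OUT={d-d}
  B6:   IN={d-d}   OUT={d-d}
  B7:   IN={}   OUT={b+d}
  B8:   IN={b+d}   OUT={b+d, d*f}
  B9:   IN={b+d, d*f}   OUT={}

Merge at B7: IN[B7] = OUT[B4] ∩ OUT[B6] = {}
Applying B7's transfer function to that IN value gives OUT[B7] (row B7 above).

Answer: {b+d}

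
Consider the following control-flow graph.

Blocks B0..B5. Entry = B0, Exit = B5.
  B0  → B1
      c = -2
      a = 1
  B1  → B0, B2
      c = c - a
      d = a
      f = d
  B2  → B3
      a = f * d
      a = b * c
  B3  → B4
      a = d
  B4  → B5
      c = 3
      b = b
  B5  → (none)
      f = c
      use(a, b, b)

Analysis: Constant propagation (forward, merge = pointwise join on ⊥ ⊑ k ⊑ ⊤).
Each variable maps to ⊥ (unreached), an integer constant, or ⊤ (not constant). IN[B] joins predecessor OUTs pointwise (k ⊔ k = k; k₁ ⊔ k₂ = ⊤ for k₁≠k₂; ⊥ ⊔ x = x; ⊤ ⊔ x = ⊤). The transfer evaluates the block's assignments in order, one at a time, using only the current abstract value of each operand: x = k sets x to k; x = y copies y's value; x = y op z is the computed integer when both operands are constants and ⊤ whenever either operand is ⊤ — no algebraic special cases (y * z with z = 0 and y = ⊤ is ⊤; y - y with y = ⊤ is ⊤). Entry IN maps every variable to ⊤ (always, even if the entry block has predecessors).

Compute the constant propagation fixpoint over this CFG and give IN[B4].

Answer: {a: 1, b: ⊤, c: -3, d: 1, e: ⊤, f: 1}

Derivation:
Converged values:
  B0:   IN=(all ⊤)   OUT={a:1, c:-2; rest ⊤}
  B1:   IN={a:1, c:-2; rest ⊤}   OUT={a:1, c:-3, d:1, f:1; rest ⊤}
  B2:   IN={a:1, c:-3, d:1, f:1; rest ⊤}   OUT={c:-3, d:1, f:1; rest ⊤}
  B3:   IN={c:-3, d:1, f:1; rest ⊤}   OUT={a:1, c:-3, d:1, f:1; rest ⊤}
  B4:   IN={a:1, c:-3, d:1, f:1; rest ⊤}   OUT={a:1, c:3, d:1, f:1; rest ⊤}
  B5:   IN={a:1, c:3, d:1, f:1; rest ⊤}   OUT={a:1, c:3, d:1, f:3; rest ⊤}

Merge at B4: IN[B4] = OUT[B3] = {a: 1, b: ⊤, c: -3, d: 1, e: ⊤, f: 1}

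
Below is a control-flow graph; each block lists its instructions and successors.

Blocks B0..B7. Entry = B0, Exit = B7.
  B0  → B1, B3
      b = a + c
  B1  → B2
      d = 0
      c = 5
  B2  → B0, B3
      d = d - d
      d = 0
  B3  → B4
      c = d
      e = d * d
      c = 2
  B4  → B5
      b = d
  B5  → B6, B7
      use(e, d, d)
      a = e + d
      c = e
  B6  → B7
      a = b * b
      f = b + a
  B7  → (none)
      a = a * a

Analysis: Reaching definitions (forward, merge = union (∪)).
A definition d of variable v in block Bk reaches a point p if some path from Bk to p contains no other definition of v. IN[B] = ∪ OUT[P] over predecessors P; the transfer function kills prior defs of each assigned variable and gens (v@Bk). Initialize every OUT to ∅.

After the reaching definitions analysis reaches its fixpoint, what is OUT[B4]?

Fixpoint table:
  B0: | IN={b@B0, c@B1, d@B2} | OUT={b@B0, c@B1, d@B2}
  B1: | IN={b@B0, c@B1, d@B2} | OUT={b@B0, c@B1, d@B1}
  B2: | IN={b@B0, c@B1, d@B1} | OUT={b@B0, c@B1, d@B2}
  B3: | IN={b@B0, c@B1, d@B2} | OUT={b@B0, c@B3, d@B2, e@B3}
  B4: | IN={b@B0, c@B3, d@B2, e@B3} | OUT={b@B4, c@B3, d@B2, e@B3}
  B5: | IN={b@B4, c@B3, d@B2, e@B3} | OUT={a@B5, b@B4, c@B5, d@B2, e@B3}
  B6: | IN={a@B5, b@B4, c@B5, d@B2, e@B3} | OUT={a@B6, b@B4, c@B5, d@B2, e@B3, f@B6}
  B7: | IN={a@B5, a@B6, b@B4, c@B5, d@B2, e@B3, f@B6} | OUT={a@B7, b@B4, c@B5, d@B2, e@B3, f@B6}

Merge at B4: IN[B4] = OUT[B3] = {b@B0, c@B3, d@B2, e@B3}
Applying B4's transfer function to that IN value gives OUT[B4] (row B4 above).

Answer: {b@B4, c@B3, d@B2, e@B3}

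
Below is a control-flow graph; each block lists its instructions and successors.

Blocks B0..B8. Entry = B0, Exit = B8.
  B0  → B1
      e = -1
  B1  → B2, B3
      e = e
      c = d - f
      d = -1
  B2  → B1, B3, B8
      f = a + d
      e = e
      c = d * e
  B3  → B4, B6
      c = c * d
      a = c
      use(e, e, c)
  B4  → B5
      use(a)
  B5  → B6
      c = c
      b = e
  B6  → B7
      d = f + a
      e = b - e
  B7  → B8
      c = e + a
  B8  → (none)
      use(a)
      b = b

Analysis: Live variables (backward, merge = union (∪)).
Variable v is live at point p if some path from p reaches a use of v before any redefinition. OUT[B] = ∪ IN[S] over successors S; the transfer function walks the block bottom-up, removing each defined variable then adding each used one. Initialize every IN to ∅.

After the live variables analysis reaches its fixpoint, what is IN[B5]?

Answer: {a, c, e, f}

Working:
Converged values:
  B0:  IN={a, b, d, f}  OUT={a, b, d, e, f}
  B1:  IN={a, b, d, e, f}  OUT={a, b, c, d, e, f}
  B2:  IN={a, b, d, e}  OUT={a, b, c, d, e, f}
  B3:  IN={b, c, d, e, f}  OUT={a, b, c, e, f}
  B4:  IN={a, c, e, f}  OUT={a, c, e, f}
  B5:  IN={a, c, e, f}  OUT={a, b, e, f}
  B6:  IN={a, b, e, f}  OUT={a, b, e}
  B7:  IN={a, b, e}  OUT={a, b}
  B8:  IN={a, b}  OUT={}

Merge at B5: OUT[B5] = IN[B6] = {a, b, e, f}
Applying B5's transfer function to that OUT value gives IN[B5] (row B5 above).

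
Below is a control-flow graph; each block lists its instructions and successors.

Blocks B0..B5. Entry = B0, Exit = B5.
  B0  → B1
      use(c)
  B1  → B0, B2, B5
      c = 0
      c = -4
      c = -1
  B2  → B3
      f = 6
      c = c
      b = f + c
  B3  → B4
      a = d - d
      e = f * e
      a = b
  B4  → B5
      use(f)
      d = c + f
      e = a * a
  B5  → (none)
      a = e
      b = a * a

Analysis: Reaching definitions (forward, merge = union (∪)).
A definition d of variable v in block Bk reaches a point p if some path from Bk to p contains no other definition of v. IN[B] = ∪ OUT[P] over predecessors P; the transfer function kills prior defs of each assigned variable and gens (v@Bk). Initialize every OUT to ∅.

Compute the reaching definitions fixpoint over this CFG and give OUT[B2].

Answer: {b@B2, c@B2, f@B2}

Trace:
Converged values:
  B0:  IN={c@B1}  OUT={c@B1}
  B1:  IN={c@B1}  OUT={c@B1}
  B2:  IN={c@B1}  OUT={b@B2, c@B2, f@B2}
  B3:  IN={b@B2, c@B2, f@B2}  OUT={a@B3, b@B2, c@B2, e@B3, f@B2}
  B4:  IN={a@B3, b@B2, c@B2, e@B3, f@B2}  OUT={a@B3, b@B2, c@B2, d@B4, e@B4, f@B2}
  B5:  IN={a@B3, b@B2, c@B1, c@B2, d@B4, e@B4, f@B2}  OUT={a@B5, b@B5, c@B1, c@B2, d@B4, e@B4, f@B2}

Merge at B2: IN[B2] = OUT[B1] = {c@B1}
Applying B2's transfer function to that IN value gives OUT[B2] (row B2 above).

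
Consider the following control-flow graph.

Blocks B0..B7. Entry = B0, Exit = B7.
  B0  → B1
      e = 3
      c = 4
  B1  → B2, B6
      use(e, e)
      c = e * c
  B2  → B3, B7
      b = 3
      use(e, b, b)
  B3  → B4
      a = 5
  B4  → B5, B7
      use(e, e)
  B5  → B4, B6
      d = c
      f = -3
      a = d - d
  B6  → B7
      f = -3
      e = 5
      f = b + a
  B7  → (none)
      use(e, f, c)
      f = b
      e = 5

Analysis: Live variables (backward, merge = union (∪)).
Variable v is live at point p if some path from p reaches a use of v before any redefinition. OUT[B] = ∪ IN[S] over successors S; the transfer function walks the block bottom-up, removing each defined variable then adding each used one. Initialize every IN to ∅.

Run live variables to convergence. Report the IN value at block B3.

Answer: {b, c, e, f}

Trace:
Per-block solution:
  B0: | IN={a, b, f} | OUT={a, b, c, e, f}
  B1: | IN={a, b, c, e, f} | OUT={a, b, c, e, f}
  B2: | IN={c, e, f} | OUT={b, c, e, f}
  B3: | IN={b, c, e, f} | OUT={b, c, e, f}
  B4: | IN={b, c, e, f} | OUT={b, c, e, f}
  B5: | IN={b, c, e} | OUT={a, b, c, e, f}
  B6: | IN={a, b, c} | OUT={b, c, e, f}
  B7: | IN={b, c, e, f} | OUT={}

Merge at B3: OUT[B3] = IN[B4] = {b, c, e, f}
Applying B3's transfer function to that OUT value gives IN[B3] (row B3 above).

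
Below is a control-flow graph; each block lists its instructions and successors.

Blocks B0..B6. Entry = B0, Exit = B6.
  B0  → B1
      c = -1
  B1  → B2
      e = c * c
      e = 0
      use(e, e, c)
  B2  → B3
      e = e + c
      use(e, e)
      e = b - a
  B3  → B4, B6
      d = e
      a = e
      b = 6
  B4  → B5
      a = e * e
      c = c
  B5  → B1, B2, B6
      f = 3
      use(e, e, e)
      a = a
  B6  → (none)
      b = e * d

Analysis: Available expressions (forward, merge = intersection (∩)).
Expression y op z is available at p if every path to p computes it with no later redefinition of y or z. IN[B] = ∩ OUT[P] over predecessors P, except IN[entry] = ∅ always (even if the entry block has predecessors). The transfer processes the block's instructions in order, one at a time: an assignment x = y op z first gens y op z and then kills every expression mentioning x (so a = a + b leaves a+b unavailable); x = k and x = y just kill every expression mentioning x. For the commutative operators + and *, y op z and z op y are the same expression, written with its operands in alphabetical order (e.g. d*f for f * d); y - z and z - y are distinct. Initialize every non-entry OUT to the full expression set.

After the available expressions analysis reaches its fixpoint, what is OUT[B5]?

Fixpoint table:
  B0:   IN={}   OUT={}
  B1:   IN={}   OUT={c*c}
  B2:   IN={}   OUT={b-a}
  B3:   IN={b-a}   OUT={}
  B4:   IN={}   OUT={e*e}
  B5:   IN={e*e}   OUT={e*e}
  B6:   IN={}   OUT={d*e}

Merge at B5: IN[B5] = OUT[B4] = {e*e}
Applying B5's transfer function to that IN value gives OUT[B5] (row B5 above).

Answer: {e*e}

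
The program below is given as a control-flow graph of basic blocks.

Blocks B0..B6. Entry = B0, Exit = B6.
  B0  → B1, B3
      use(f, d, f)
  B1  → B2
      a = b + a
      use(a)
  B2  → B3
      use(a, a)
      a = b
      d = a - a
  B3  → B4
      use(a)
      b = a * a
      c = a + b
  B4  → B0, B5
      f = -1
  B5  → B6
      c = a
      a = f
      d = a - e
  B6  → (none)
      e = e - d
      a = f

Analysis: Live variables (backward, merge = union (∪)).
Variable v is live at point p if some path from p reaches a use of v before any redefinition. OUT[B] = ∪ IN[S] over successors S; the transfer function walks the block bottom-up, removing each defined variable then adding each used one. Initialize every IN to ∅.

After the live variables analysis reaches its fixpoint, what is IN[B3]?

Fixpoint table:
  B0:   IN={a, b, d, e, f}   OUT={a, b, d, e}
  B1:   IN={a, b, e}   OUT={a, b, e}
  B2:   IN={a, b, e}   OUT={a, d, e}
  B3:   IN={a, d, e}   OUT={a, b, d, e}
  B4:   IN={a, b, d, e}   OUT={a, b, d, e, f}
  B5:   IN={a, e, f}   OUT={d, e, f}
  B6:   IN={d, e, f}   OUT={}

Merge at B3: OUT[B3] = IN[B4] = {a, b, d, e}
Applying B3's transfer function to that OUT value gives IN[B3] (row B3 above).

Answer: {a, d, e}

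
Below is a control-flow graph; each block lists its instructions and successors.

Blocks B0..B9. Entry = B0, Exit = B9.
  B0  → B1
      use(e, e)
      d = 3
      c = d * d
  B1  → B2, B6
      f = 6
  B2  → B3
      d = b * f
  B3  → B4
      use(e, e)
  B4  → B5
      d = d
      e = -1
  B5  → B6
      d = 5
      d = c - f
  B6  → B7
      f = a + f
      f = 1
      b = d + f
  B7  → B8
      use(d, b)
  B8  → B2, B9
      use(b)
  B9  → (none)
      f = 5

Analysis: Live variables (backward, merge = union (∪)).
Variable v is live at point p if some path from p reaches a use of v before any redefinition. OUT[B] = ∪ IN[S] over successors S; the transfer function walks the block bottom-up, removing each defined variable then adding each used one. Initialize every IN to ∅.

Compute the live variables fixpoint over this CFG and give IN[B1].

Answer: {a, b, c, d, e}

Derivation:
Converged values:
  B0:  IN={a, b, e}  OUT={a, b, c, d, e}
  B1:  IN={a, b, c, d, e}  OUT={a, b, c, d, e, f}
  B2:  IN={a, b, c, e, f}  OUT={a, c, d, e, f}
  B3:  IN={a, c, d, e, f}  OUT={a, c, d, f}
  B4:  IN={a, c, d, f}  OUT={a, c, e, f}
  B5:  IN={a, c, e, f}  OUT={a, c, d, e, f}
  B6:  IN={a, c, d, e, f}  OUT={a, b, c, d, e, f}
  B7:  IN={a, b, c, d, e, f}  OUT={a, b, c, e, f}
  B8:  IN={a, b, c, e, f}  OUT={a, b, c, e, f}
  B9:  IN={}  OUT={}

Merge at B1: OUT[B1] = IN[B2] ⊔ IN[B6] = {a, b, c, d, e, f}
Applying B1's transfer function to that OUT value gives IN[B1] (row B1 above).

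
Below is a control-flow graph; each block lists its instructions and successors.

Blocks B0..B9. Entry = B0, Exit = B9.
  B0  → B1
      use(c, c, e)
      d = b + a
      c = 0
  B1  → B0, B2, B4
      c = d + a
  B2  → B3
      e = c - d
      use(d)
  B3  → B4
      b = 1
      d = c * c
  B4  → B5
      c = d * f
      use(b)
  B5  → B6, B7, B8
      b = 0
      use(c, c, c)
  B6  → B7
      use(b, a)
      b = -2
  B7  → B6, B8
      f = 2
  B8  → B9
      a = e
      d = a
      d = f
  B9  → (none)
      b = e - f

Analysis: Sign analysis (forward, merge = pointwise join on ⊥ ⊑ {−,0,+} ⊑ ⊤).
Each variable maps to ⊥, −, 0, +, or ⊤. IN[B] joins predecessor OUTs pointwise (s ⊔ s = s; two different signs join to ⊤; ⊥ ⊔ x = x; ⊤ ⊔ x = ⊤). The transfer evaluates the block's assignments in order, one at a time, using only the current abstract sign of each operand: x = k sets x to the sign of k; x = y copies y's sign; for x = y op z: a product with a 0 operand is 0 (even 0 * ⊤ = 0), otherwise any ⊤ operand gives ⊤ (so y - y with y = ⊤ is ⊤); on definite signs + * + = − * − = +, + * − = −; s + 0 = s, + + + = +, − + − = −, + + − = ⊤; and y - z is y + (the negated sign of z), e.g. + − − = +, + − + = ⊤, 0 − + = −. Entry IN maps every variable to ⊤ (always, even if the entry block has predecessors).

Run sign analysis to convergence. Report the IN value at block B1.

Answer: {a: ⊤, b: ⊤, c: 0, d: ⊤, e: ⊤, f: ⊤}

Derivation:
Per-block solution:
  B0: | IN=(all ⊤) | OUT={c:0; rest ⊤}
  B1: | IN={c:0; rest ⊤} | OUT=(all ⊤)
  B2: | IN=(all ⊤) | OUT=(all ⊤)
  B3: | IN=(all ⊤) | OUT={b:+; rest ⊤}
  B4: | IN=(all ⊤) | OUT=(all ⊤)
  B5: | IN=(all ⊤) | OUT={b:0; rest ⊤}
  B6: | IN=(all ⊤) | OUT={b:-; rest ⊤}
  B7: | IN=(all ⊤) | OUT={f:+; rest ⊤}
  B8: | IN=(all ⊤) | OUT=(all ⊤)
  B9: | IN=(all ⊤) | OUT=(all ⊤)

Merge at B1: IN[B1] = OUT[B0] = {a: ⊤, b: ⊤, c: 0, d: ⊤, e: ⊤, f: ⊤}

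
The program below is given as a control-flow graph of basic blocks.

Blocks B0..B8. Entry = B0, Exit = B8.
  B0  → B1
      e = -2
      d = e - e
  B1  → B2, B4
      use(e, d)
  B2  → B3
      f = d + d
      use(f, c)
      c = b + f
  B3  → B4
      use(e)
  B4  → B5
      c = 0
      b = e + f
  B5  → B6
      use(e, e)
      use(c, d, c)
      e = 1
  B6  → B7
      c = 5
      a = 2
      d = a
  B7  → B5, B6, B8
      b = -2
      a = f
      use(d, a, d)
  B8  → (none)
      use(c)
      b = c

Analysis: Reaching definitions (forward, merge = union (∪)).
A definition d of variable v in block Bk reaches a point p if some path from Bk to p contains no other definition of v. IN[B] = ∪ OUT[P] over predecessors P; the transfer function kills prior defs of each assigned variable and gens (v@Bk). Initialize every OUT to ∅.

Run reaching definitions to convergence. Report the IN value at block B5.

Converged values:
  B0: | IN={} | OUT={d@B0, e@B0}
  B1: | IN={d@B0, e@B0} | OUT={d@B0, e@B0}
  B2: | IN={d@B0, e@B0} | OUT={c@B2, d@B0, e@B0, f@B2}
  B3: | IN={c@B2, d@B0, e@B0, f@B2} | OUT={c@B2, d@B0, e@B0, f@B2}
  B4: | IN={c@B2, d@B0, e@B0, f@B2} | OUT={b@B4, c@B4, d@B0, e@B0, f@B2}
  B5: | IN={a@B7, b@B4, b@B7, c@B4, c@B6, d@B0, d@B6, e@B0, e@B5, f@B2} | OUT={a@B7, b@B4, b@B7, c@B4, c@B6, d@B0, d@B6, e@B5, f@B2}
  B6: | IN={a@B7, b@B4, b@B7, c@B4, c@B6, d@B0, d@B6, e@B5, f@B2} | OUT={a@B6, b@B4, b@B7, c@B6, d@B6, e@B5, f@B2}
  B7: | IN={a@B6, b@B4, b@B7, c@B6, d@B6, e@B5, f@B2} | OUT={a@B7, b@B7, c@B6, d@B6, e@B5, f@B2}
  B8: | IN={a@B7, b@B7, c@B6, d@B6, e@B5, f@B2} | OUT={a@B7, b@B8, c@B6, d@B6, e@B5, f@B2}

Merge at B5: IN[B5] = OUT[B4] ⊔ OUT[B7] = {a@B7, b@B4, b@B7, c@B4, c@B6, d@B0, d@B6, e@B0, e@B5, f@B2}

Answer: {a@B7, b@B4, b@B7, c@B4, c@B6, d@B0, d@B6, e@B0, e@B5, f@B2}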